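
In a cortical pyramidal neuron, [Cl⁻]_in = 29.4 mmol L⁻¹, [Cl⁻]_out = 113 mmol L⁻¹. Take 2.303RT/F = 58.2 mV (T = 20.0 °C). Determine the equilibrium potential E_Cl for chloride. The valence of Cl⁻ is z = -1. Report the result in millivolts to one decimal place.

-34.0 mV

E = (58.2/z) · log₁₀([Cl⁻]_out/[Cl⁻]_in) with z = -1.
For an anion, dividing by z = -1 reverses the sign.
= (58.2/-1) · log₁₀(113/29.4) = -58.20 · log₁₀(3.844)
= -58.20 · (0.5847) = -34.03 mV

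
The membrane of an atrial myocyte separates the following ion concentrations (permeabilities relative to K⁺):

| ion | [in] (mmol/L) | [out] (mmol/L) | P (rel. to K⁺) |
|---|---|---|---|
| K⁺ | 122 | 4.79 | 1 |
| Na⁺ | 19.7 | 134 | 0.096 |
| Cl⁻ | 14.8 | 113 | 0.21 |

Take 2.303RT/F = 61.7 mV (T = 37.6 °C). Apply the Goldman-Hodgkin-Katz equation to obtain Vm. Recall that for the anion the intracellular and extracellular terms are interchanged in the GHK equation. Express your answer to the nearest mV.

Vm = 61.7 · log₁₀[(Σ P·[cation]ₒ + Σ P·[anion]ᵢ) / (Σ P·[cation]ᵢ + Σ P·[anion]ₒ)]
Numerator = 1×4.79 + 0.096×134 + 0.21×14.8 = 20.76
Denominator = 1×122 + 0.096×19.7 + 0.21×113 = 147.6
Vm = 61.7 · log₁₀(0.14064) = 61.7 × (-0.8519) = -52.56 mV

-53 mV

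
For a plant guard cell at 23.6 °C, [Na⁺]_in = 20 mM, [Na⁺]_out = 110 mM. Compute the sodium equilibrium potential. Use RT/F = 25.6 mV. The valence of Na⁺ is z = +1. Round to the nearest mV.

E = (25.6/z) · ln([Na⁺]_out/[Na⁺]_in) with z = +1.
= (25.6/1) · ln(110/20) = 25.60 · ln(5.5)
= 25.60 · (1.7047) = 43.64 mV

44 mV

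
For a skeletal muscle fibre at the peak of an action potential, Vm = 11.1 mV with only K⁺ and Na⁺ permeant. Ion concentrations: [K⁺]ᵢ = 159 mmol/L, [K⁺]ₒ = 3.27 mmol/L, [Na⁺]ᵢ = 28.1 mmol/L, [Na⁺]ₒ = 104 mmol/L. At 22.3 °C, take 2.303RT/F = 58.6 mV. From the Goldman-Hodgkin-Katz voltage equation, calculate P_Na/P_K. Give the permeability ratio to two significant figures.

4.0

Let α = P_Na/P_K. GHK: Vm = 58.6·log₁₀[(Kₒ + α·Naₒ)/(Kᵢ + α·Naᵢ)].
10^(Vm/58.6) = 10^(11.1/58.6) = 1.5467
So 1.5467·(Kᵢ + α·Naᵢ) = Kₒ + α·Naₒ → α = (1.5467·159.0 − 3.27) / (104.0 − 1.5467·28.1)
α = (245.9 − 3.27) / (104.0 − 43.46) = 242.7/60.54 = 4.009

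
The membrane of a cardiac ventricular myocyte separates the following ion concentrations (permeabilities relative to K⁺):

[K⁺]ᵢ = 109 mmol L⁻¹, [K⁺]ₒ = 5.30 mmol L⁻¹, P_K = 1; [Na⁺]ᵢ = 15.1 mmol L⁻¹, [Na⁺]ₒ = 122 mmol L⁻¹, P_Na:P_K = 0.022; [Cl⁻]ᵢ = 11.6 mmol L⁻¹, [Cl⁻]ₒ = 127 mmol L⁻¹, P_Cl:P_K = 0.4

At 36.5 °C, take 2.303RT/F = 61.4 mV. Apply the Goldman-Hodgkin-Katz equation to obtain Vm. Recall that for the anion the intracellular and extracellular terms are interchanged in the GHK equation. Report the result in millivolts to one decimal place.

-67.7 mV

Vm = 61.4 · log₁₀[(Σ P·[cation]ₒ + Σ P·[anion]ᵢ) / (Σ P·[cation]ᵢ + Σ P·[anion]ₒ)]
Numerator = 1×5.30 + 0.022×122 + 0.4×11.6 = 12.62
Denominator = 1×109 + 0.022×15.1 + 0.4×127 = 160.1
Vm = 61.4 · log₁₀(0.078835) = 61.4 × (-1.1033) = -67.74 mV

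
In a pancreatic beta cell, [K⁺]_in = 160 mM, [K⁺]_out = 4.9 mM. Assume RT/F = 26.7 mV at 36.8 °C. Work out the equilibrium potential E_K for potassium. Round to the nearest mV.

-93 mV

E = (26.7/z) · ln([K⁺]_out/[K⁺]_in) with z = +1.
= (26.7/1) · ln(4.9/160) = 26.70 · ln(0.03063)
= 26.70 · (-3.4859) = -93.07 mV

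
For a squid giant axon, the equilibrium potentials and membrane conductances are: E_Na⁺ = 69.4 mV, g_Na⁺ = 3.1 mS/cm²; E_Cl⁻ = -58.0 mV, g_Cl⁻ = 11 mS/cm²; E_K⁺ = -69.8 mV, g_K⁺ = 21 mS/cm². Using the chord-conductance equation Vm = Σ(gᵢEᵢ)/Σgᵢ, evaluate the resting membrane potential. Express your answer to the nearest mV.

Σ gᵢEᵢ = 3.1·(69.4) + 11·(-58.0) + 21·(-69.8) = -1888.66
Σ gᵢ = 3.1 + 11 + 21 = 35.1
Vm = -1888.66 / 35.1 = -53.81 mV

-54 mV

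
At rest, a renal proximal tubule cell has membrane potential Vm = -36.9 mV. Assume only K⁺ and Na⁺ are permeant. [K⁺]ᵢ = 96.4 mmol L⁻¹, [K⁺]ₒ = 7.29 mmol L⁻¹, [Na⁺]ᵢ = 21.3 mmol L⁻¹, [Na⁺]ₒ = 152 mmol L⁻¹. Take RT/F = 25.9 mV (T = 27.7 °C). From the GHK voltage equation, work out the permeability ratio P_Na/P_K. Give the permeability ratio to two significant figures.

0.11

Let α = P_Na/P_K. GHK: Vm = 25.9·ln[(Kₒ + α·Naₒ)/(Kᵢ + α·Naᵢ)].
e^(Vm/25.9) = e^(-36.9/25.9) = 0.24058
So 0.24058·(Kᵢ + α·Naᵢ) = Kₒ + α·Naₒ → α = (0.24058·96.4 − 7.29) / (152.0 − 0.24058·21.3)
α = (23.19 − 7.29) / (152.0 − 5.124) = 15.9/146.9 = 0.1083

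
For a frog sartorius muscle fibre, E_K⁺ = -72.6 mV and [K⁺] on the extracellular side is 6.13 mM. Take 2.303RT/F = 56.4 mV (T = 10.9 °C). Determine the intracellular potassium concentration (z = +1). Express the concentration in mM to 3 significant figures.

Nernst: E = (56.4/1) · log₁₀([out]/[in]), so log₁₀([out]/[in]) = -72.6 × 1 / 56.4 = -1.2872.
[out]/[in] = 10^(-1.2872) = 0.05161.
[in] = 6.13 / 0.05161 = 118.8 mM.

119 mM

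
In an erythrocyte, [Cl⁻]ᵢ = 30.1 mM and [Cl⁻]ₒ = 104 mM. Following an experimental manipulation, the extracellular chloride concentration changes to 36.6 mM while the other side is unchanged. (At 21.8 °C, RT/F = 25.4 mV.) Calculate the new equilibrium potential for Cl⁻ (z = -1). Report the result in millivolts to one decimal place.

-5.0 mV

After the shift: [Cl⁻]_out = 36.6, [Cl⁻]_in = 30.1 mM.
E_new = (25.4/-1)·ln(36.6/30.1) = -25.40 · (0.1955) = -4.97 mV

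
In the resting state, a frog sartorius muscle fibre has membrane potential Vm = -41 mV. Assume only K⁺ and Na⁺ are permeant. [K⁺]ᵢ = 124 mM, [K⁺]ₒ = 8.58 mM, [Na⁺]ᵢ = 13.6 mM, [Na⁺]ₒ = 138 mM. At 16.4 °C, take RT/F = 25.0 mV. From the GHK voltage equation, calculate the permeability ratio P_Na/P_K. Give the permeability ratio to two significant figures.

Let α = P_Na/P_K. GHK: Vm = 25.0·ln[(Kₒ + α·Naₒ)/(Kᵢ + α·Naᵢ)].
e^(Vm/25.0) = e^(-41.0/25.0) = 0.19398
So 0.19398·(Kᵢ + α·Naᵢ) = Kₒ + α·Naₒ → α = (0.19398·124.0 − 8.58) / (138.0 − 0.19398·13.6)
α = (24.05 − 8.58) / (138.0 − 2.638) = 15.47/135.4 = 0.1143

0.11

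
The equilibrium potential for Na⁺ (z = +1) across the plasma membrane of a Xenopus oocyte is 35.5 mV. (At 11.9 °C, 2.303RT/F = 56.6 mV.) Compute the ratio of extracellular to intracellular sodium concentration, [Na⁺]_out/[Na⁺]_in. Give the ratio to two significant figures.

4.2

log₁₀([out]/[in]) = E·z/(56.6) = 35.5 × 1 / 56.6 = 0.6272
[out]/[in] = 10^(0.6272) = 4.238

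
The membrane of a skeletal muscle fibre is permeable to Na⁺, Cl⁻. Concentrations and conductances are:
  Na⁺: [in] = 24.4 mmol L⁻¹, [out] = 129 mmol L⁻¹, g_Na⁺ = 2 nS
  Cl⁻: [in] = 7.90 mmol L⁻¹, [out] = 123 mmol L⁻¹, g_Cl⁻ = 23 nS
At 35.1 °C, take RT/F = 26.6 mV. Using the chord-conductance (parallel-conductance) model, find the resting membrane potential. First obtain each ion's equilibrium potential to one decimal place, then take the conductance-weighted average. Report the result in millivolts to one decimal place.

E_Na⁺ = (26.6/1)·ln(129/24.4) = 44.3 mV
E_Cl⁻ = (26.6/-1)·ln(123/7.90) = -73.0 mV
Vm = (Σ gᵢEᵢ)/(Σ gᵢ) = (2·44.3 + 23·-73.0) / (2 + 23)
= -1590.40 / 25 = -63.62 mV

-63.6 mV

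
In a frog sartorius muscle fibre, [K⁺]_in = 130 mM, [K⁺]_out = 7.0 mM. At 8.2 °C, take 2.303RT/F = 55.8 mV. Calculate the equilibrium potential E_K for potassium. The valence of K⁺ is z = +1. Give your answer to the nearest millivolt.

E = (55.8/z) · log₁₀([K⁺]_out/[K⁺]_in) with z = +1.
= (55.8/1) · log₁₀(7.0/130) = 55.80 · log₁₀(0.05385)
= 55.80 · (-1.2688) = -70.80 mV

-71 mV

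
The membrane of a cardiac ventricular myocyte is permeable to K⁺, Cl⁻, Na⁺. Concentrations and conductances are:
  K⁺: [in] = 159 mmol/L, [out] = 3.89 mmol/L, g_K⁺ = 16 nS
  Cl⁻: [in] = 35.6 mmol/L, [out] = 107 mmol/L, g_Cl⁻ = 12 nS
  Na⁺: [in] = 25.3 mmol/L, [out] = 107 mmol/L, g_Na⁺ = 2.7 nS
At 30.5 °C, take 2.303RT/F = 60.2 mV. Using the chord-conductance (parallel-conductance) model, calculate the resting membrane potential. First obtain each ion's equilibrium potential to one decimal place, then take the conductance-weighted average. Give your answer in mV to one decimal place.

-58.5 mV

E_K⁺ = (60.2/1)·log₁₀(3.89/159) = -97.0 mV
E_Cl⁻ = (60.2/-1)·log₁₀(107/35.6) = -28.8 mV
E_Na⁺ = (60.2/1)·log₁₀(107/25.3) = 37.7 mV
Vm = (Σ gᵢEᵢ)/(Σ gᵢ) = (16·-97.0 + 12·-28.8 + 2.7·37.7) / (16 + 12 + 2.7)
= -1795.81 / 30.7 = -58.50 mV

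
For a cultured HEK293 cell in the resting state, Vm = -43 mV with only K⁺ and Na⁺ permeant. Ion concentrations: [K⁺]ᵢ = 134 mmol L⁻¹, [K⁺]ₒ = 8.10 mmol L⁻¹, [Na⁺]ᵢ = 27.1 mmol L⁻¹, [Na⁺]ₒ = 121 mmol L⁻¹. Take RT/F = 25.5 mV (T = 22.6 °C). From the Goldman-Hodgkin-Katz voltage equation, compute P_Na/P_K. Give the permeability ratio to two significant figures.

0.14

Let α = P_Na/P_K. GHK: Vm = 25.5·ln[(Kₒ + α·Naₒ)/(Kᵢ + α·Naᵢ)].
e^(Vm/25.5) = e^(-43.0/25.5) = 0.18521
So 0.18521·(Kᵢ + α·Naᵢ) = Kₒ + α·Naₒ → α = (0.18521·134.0 − 8.1) / (121.0 − 0.18521·27.1)
α = (24.82 − 8.1) / (121.0 − 5.019) = 16.72/116 = 0.1441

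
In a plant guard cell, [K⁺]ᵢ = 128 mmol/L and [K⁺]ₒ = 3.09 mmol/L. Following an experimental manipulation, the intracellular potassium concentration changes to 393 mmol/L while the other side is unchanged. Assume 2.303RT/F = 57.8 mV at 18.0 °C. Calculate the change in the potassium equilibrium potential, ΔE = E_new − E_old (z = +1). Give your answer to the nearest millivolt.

-28 mV

E_old = (57.8/1)·log₁₀(3.09/128) = -93.48 mV
E_new = (57.8/1)·log₁₀(3.09/393) = -121.64 mV
ΔE = -121.64 − (-93.48) = -28.16 mV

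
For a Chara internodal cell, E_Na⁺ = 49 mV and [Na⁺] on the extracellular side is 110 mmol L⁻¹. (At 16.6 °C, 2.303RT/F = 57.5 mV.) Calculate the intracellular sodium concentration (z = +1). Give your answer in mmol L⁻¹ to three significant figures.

Nernst: E = (57.5/1) · log₁₀([out]/[in]), so log₁₀([out]/[in]) = 49.0 × 1 / 57.5 = 0.8522.
[out]/[in] = 10^(0.8522) = 7.115.
[in] = 110 / 7.115 = 15.46 mmol L⁻¹.

15.5 mmol L⁻¹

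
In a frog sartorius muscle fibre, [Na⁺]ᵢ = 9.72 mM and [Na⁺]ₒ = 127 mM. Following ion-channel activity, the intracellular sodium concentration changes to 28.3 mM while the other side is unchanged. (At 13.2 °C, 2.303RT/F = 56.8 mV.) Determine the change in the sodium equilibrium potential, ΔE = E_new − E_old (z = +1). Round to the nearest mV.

E_old = (56.8/1)·log₁₀(127/9.72) = 63.40 mV
E_new = (56.8/1)·log₁₀(127/28.3) = 37.03 mV
ΔE = 37.03 − (63.40) = -26.36 mV

-26 mV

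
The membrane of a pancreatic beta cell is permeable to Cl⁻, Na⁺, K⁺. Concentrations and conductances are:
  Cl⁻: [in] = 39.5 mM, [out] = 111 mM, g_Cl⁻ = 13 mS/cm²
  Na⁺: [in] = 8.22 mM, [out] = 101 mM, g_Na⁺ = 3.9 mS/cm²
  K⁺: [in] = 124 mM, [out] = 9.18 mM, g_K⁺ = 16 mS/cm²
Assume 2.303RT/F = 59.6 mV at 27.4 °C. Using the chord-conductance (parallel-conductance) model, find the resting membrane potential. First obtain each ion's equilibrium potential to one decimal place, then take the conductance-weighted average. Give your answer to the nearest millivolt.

-36 mV

E_Cl⁻ = (59.6/-1)·log₁₀(111/39.5) = -26.7 mV
E_Na⁺ = (59.6/1)·log₁₀(101/8.22) = 64.9 mV
E_K⁺ = (59.6/1)·log₁₀(9.18/124) = -67.4 mV
Vm = (Σ gᵢEᵢ)/(Σ gᵢ) = (13·-26.7 + 3.9·64.9 + 16·-67.4) / (13 + 3.9 + 16)
= -1172.39 / 32.9 = -35.63 mV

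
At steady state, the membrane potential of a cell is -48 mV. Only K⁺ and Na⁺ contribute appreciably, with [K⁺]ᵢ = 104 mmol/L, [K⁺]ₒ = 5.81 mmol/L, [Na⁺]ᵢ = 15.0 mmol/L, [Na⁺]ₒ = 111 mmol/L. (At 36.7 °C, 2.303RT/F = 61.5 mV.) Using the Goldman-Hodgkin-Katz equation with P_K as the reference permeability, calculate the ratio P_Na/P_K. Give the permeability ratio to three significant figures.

0.105

Let α = P_Na/P_K. GHK: Vm = 61.5·log₁₀[(Kₒ + α·Naₒ)/(Kᵢ + α·Naᵢ)].
10^(Vm/61.5) = 10^(-48.0/61.5) = 0.16577
So 0.16577·(Kᵢ + α·Naᵢ) = Kₒ + α·Naₒ → α = (0.16577·104.0 − 5.81) / (111.0 − 0.16577·15.0)
α = (17.24 − 5.81) / (111.0 − 2.487) = 11.43/108.5 = 0.1053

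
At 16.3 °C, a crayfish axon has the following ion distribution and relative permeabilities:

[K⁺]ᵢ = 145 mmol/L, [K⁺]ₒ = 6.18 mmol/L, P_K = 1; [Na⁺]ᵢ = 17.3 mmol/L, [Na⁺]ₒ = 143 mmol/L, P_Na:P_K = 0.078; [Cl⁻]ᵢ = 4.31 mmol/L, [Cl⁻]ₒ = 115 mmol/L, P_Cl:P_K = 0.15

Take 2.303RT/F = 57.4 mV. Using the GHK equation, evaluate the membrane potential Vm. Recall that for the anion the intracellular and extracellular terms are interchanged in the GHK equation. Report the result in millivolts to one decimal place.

Vm = 57.4 · log₁₀[(Σ P·[cation]ₒ + Σ P·[anion]ᵢ) / (Σ P·[cation]ᵢ + Σ P·[anion]ₒ)]
Numerator = 1×6.18 + 0.078×143 + 0.15×4.31 = 17.98
Denominator = 1×145 + 0.078×17.3 + 0.15×115 = 163.6
Vm = 57.4 · log₁₀(0.10991) = 57.4 × (-0.9590) = -55.05 mV

-55.0 mV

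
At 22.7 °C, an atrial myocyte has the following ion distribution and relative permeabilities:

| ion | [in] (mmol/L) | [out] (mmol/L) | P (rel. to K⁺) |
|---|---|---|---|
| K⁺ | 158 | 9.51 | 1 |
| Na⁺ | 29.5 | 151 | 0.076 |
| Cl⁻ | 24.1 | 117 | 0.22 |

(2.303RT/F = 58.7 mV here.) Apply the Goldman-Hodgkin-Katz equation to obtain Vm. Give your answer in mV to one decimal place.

Vm = 58.7 · log₁₀[(Σ P·[cation]ₒ + Σ P·[anion]ᵢ) / (Σ P·[cation]ᵢ + Σ P·[anion]ₒ)]
Numerator = 1×9.51 + 0.076×151 + 0.22×24.1 = 26.29
Denominator = 1×158 + 0.076×29.5 + 0.22×117 = 186
Vm = 58.7 · log₁₀(0.14135) = 58.7 × (-0.8497) = -49.88 mV

-49.9 mV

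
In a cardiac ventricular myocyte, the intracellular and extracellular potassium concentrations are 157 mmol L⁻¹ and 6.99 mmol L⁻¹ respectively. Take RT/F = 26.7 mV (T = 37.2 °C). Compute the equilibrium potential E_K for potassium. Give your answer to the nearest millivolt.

-83 mV

E = (26.7/z) · ln([K⁺]_out/[K⁺]_in) with z = +1.
= (26.7/1) · ln(6.99/157) = 26.70 · ln(0.04452)
= 26.70 · (-3.1118) = -83.08 mV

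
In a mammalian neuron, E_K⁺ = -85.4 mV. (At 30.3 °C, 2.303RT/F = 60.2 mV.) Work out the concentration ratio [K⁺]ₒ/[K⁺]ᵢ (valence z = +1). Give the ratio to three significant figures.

log₁₀([out]/[in]) = E·z/(60.2) = -85.4 × 1 / 60.2 = -1.4186
[out]/[in] = 10^(-1.4186) = 0.03814

0.0381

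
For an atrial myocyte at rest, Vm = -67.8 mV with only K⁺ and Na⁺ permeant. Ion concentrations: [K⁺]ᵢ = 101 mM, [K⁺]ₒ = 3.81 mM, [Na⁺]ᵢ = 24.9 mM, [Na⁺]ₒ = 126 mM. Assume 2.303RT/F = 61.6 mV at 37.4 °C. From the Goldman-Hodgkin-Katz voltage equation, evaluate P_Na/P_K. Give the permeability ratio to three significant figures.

Let α = P_Na/P_K. GHK: Vm = 61.6·log₁₀[(Kₒ + α·Naₒ)/(Kᵢ + α·Naᵢ)].
10^(Vm/61.6) = 10^(-67.8/61.6) = 0.079314
So 0.079314·(Kᵢ + α·Naᵢ) = Kₒ + α·Naₒ → α = (0.079314·101.0 − 3.81) / (126.0 − 0.079314·24.9)
α = (8.011 − 3.81) / (126.0 − 1.975) = 4.201/124 = 0.03387

0.0339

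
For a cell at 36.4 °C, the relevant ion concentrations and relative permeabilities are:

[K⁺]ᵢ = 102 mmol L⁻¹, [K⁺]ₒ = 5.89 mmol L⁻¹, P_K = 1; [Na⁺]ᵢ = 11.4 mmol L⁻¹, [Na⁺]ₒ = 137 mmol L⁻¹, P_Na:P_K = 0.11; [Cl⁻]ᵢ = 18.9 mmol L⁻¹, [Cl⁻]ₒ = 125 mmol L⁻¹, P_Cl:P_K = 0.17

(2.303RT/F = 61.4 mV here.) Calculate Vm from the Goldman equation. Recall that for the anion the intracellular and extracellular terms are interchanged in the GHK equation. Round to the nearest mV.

-44 mV

Vm = 61.4 · log₁₀[(Σ P·[cation]ₒ + Σ P·[anion]ᵢ) / (Σ P·[cation]ᵢ + Σ P·[anion]ₒ)]
Numerator = 1×5.89 + 0.11×137 + 0.17×18.9 = 24.17
Denominator = 1×102 + 0.11×11.4 + 0.17×125 = 124.5
Vm = 61.4 · log₁₀(0.19415) = 61.4 × (-0.7119) = -43.71 mV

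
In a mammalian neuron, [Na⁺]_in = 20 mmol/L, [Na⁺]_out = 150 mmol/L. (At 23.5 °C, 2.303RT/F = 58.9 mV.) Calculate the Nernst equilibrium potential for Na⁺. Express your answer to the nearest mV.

E = (58.9/z) · log₁₀([Na⁺]_out/[Na⁺]_in) with z = +1.
= (58.9/1) · log₁₀(150/20) = 58.90 · log₁₀(7.5)
= 58.90 · (0.8751) = 51.54 mV

52 mV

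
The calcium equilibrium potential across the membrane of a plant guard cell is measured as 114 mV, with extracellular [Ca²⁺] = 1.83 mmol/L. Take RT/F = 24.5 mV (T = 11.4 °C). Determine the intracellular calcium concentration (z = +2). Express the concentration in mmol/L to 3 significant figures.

Nernst: E = (24.5/2) · ln([out]/[in]), so ln([out]/[in]) = 114.0 × 2 / 24.5 = 9.3061.
[out]/[in] = e^(9.3061) = 1.101e+04.
[in] = 1.83 / 1.101e+04 = 0.0001663 mmol/L.

0.000166 mmol/L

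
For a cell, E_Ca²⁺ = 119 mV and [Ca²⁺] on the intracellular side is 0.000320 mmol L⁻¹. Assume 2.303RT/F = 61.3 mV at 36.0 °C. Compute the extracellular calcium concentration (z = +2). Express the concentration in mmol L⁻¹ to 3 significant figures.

2.44 mmol L⁻¹

Nernst: E = (61.3/2) · log₁₀([out]/[in]), so log₁₀([out]/[in]) = 119.0 × 2 / 61.3 = 3.8825.
[out]/[in] = 10^(3.8825) = 7630.
[out] = 7630 × 0.000320 = 2.442 mmol L⁻¹.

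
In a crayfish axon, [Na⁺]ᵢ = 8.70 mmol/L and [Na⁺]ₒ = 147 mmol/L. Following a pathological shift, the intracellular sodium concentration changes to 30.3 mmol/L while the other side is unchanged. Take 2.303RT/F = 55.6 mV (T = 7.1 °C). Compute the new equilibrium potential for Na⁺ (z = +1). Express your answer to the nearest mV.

38 mV

After the shift: [Na⁺]_out = 147, [Na⁺]_in = 30.3 mmol/L.
E_new = (55.6/1)·log₁₀(147/30.3) = 55.60 · (0.6859) = 38.13 mV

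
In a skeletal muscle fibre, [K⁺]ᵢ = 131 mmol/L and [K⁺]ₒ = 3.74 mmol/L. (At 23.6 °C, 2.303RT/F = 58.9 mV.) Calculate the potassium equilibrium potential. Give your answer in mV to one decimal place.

-91.0 mV

E = (58.9/z) · log₁₀([K⁺]_out/[K⁺]_in) with z = +1.
= (58.9/1) · log₁₀(3.74/131) = 58.90 · log₁₀(0.02855)
= 58.90 · (-1.5444) = -90.97 mV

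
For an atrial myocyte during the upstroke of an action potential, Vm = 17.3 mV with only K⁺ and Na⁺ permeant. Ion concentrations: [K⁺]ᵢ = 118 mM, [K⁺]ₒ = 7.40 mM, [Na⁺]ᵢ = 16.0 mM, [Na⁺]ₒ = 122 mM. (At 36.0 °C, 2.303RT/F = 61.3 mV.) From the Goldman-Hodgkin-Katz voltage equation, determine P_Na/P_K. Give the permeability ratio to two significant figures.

Let α = P_Na/P_K. GHK: Vm = 61.3·log₁₀[(Kₒ + α·Naₒ)/(Kᵢ + α·Naᵢ)].
10^(Vm/61.3) = 10^(17.3/61.3) = 1.9152
So 1.9152·(Kᵢ + α·Naᵢ) = Kₒ + α·Naₒ → α = (1.9152·118.0 − 7.4) / (122.0 − 1.9152·16.0)
α = (226 − 7.4) / (122.0 − 30.64) = 218.6/91.36 = 2.393

2.4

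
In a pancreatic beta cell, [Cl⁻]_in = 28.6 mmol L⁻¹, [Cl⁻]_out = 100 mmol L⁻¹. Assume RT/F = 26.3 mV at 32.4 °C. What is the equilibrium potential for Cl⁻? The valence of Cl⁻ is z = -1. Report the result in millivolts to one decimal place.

E = (26.3/z) · ln([Cl⁻]_out/[Cl⁻]_in) with z = -1.
For an anion, dividing by z = -1 reverses the sign.
= (26.3/-1) · ln(100/28.6) = -26.30 · ln(3.497)
= -26.30 · (1.2518) = -32.92 mV

-32.9 mV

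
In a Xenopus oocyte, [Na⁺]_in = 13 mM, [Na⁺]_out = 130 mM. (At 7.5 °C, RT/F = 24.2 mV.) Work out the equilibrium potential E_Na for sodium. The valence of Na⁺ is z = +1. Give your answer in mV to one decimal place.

55.7 mV

E = (24.2/z) · ln([Na⁺]_out/[Na⁺]_in) with z = +1.
= (24.2/1) · ln(130/13) = 24.20 · ln(10)
= 24.20 · (2.3026) = 55.72 mV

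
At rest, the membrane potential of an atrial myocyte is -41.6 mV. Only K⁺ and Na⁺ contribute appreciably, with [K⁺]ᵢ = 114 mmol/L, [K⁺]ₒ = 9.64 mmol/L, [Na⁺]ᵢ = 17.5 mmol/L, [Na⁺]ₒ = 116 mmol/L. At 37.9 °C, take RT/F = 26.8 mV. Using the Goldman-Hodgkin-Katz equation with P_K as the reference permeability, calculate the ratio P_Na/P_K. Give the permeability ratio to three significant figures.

0.129

Let α = P_Na/P_K. GHK: Vm = 26.8·ln[(Kₒ + α·Naₒ)/(Kᵢ + α·Naᵢ)].
e^(Vm/26.8) = e^(-41.6/26.8) = 0.21177
So 0.21177·(Kᵢ + α·Naᵢ) = Kₒ + α·Naₒ → α = (0.21177·114.0 − 9.64) / (116.0 − 0.21177·17.5)
α = (24.14 − 9.64) / (116.0 − 3.706) = 14.5/112.3 = 0.1291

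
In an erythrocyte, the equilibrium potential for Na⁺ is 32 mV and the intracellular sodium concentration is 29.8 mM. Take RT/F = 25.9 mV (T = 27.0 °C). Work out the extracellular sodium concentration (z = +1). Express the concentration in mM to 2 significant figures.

100 mM

Nernst: E = (25.9/1) · ln([out]/[in]), so ln([out]/[in]) = 32.0 × 1 / 25.9 = 1.2355.
[out]/[in] = e^(1.2355) = 3.44.
[out] = 3.44 × 29.8 = 102.5 mM.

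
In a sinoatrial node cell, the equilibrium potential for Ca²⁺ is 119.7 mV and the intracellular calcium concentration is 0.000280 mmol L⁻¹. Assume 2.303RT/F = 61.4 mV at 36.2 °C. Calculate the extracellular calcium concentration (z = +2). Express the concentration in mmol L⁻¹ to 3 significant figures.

Nernst: E = (61.4/2) · log₁₀([out]/[in]), so log₁₀([out]/[in]) = 119.7 × 2 / 61.4 = 3.8990.
[out]/[in] = 10^(3.8990) = 7925.
[out] = 7925 × 0.000280 = 2.219 mmol L⁻¹.

2.22 mmol L⁻¹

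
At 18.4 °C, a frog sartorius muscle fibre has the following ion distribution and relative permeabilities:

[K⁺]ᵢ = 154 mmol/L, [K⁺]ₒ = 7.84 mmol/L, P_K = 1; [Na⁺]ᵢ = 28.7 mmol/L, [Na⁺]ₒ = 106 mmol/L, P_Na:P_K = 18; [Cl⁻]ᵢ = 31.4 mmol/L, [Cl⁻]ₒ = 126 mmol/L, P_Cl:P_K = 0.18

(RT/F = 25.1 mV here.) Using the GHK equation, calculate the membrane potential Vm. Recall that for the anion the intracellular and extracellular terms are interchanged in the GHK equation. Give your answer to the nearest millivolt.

Vm = 25.1 · ln[(Σ P·[cation]ₒ + Σ P·[anion]ᵢ) / (Σ P·[cation]ᵢ + Σ P·[anion]ₒ)]
Numerator = 1×7.84 + 18×106 + 0.18×31.4 = 1921
Denominator = 1×154 + 18×28.7 + 0.18×126 = 693.3
Vm = 25.1 · ln(2.7716) = 25.1 × (1.0194) = 25.59 mV

26 mV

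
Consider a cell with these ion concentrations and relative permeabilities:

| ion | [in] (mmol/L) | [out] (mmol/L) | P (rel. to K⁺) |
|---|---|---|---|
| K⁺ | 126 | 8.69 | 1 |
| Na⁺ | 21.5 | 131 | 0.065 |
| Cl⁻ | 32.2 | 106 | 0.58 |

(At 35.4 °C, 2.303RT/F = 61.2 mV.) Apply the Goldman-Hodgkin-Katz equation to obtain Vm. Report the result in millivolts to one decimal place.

Vm = 61.2 · log₁₀[(Σ P·[cation]ₒ + Σ P·[anion]ᵢ) / (Σ P·[cation]ᵢ + Σ P·[anion]ₒ)]
Numerator = 1×8.69 + 0.065×131 + 0.58×32.2 = 35.88
Denominator = 1×126 + 0.065×21.5 + 0.58×106 = 188.9
Vm = 61.2 · log₁₀(0.18997) = 61.2 × (-0.7213) = -44.14 mV

-44.1 mV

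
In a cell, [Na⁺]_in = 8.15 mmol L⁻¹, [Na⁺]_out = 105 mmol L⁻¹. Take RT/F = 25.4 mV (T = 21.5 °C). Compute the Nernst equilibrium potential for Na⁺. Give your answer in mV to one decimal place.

64.9 mV

E = (25.4/z) · ln([Na⁺]_out/[Na⁺]_in) with z = +1.
= (25.4/1) · ln(105/8.15) = 25.40 · ln(12.88)
= 25.40 · (2.5559) = 64.92 mV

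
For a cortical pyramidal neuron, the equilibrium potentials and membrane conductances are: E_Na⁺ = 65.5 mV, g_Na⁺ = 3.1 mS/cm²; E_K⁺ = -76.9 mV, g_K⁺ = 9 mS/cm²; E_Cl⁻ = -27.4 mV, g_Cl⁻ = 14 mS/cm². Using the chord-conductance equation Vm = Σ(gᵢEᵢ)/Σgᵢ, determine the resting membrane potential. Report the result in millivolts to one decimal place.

Σ gᵢEᵢ = 3.1·(65.5) + 9·(-76.9) + 14·(-27.4) = -872.65
Σ gᵢ = 3.1 + 9 + 14 = 26.1
Vm = -872.65 / 26.1 = -33.43 mV

-33.4 mV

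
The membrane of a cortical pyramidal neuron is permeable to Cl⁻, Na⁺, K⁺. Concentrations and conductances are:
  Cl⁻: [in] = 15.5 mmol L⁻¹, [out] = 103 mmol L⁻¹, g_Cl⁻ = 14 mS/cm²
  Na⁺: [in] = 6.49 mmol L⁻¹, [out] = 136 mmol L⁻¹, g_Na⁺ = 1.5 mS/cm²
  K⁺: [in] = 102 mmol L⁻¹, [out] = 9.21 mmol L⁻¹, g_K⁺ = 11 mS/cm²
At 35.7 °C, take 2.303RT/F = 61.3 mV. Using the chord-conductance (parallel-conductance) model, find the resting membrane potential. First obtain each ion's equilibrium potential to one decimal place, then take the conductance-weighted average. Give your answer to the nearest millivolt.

E_Cl⁻ = (61.3/-1)·log₁₀(103/15.5) = -50.4 mV
E_Na⁺ = (61.3/1)·log₁₀(136/6.49) = 81.0 mV
E_K⁺ = (61.3/1)·log₁₀(9.21/102) = -64.0 mV
Vm = (Σ gᵢEᵢ)/(Σ gᵢ) = (14·-50.4 + 1.5·81.0 + 11·-64.0) / (14 + 1.5 + 11)
= -1288.10 / 26.5 = -48.61 mV

-49 mV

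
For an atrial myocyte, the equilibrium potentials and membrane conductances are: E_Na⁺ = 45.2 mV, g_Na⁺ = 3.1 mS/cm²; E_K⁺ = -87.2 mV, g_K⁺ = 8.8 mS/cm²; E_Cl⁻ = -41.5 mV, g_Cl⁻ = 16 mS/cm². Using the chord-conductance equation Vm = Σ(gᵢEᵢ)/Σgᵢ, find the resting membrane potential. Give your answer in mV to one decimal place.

Σ gᵢEᵢ = 3.1·(45.2) + 8.8·(-87.2) + 16·(-41.5) = -1291.24
Σ gᵢ = 3.1 + 8.8 + 16 = 27.9
Vm = -1291.24 / 27.9 = -46.28 mV

-46.3 mV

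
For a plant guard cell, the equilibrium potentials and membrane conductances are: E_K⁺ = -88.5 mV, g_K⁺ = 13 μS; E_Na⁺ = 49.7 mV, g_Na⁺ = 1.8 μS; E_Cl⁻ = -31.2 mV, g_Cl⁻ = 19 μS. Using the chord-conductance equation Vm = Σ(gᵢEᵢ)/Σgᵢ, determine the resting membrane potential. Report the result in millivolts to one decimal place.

Σ gᵢEᵢ = 13·(-88.5) + 1.8·(49.7) + 19·(-31.2) = -1653.84
Σ gᵢ = 13 + 1.8 + 19 = 33.8
Vm = -1653.84 / 33.8 = -48.93 mV

-48.9 mV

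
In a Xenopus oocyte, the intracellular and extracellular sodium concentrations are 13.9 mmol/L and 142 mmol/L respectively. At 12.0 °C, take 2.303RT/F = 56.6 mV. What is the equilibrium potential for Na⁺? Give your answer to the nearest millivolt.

E = (56.6/z) · log₁₀([Na⁺]_out/[Na⁺]_in) with z = +1.
= (56.6/1) · log₁₀(142/13.9) = 56.60 · log₁₀(10.22)
= 56.60 · (1.0093) = 57.12 mV

57 mV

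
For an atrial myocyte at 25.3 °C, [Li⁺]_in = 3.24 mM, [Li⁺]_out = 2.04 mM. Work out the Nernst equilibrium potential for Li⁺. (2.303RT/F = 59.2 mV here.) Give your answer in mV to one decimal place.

E = (59.2/z) · log₁₀([Li⁺]_out/[Li⁺]_in) with z = +1.
= (59.2/1) · log₁₀(2.04/3.24) = 59.20 · log₁₀(0.6296)
= 59.20 · (-0.2009) = -11.89 mV

-11.9 mV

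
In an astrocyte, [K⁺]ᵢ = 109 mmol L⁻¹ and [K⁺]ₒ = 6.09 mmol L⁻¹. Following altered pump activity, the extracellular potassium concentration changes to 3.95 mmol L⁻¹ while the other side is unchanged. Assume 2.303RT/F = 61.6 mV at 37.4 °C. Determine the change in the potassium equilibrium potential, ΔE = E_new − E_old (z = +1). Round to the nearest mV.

E_old = (61.6/1)·log₁₀(6.09/109) = -77.17 mV
E_new = (61.6/1)·log₁₀(3.95/109) = -88.76 mV
ΔE = -88.76 − (-77.17) = -11.58 mV

-12 mV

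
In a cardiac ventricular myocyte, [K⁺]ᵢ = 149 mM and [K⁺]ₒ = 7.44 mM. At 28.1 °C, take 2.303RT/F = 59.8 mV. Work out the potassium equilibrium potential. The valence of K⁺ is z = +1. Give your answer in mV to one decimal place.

-77.8 mV

E = (59.8/z) · log₁₀([K⁺]_out/[K⁺]_in) with z = +1.
= (59.8/1) · log₁₀(7.44/149) = 59.80 · log₁₀(0.04993)
= 59.80 · (-1.3016) = -77.84 mV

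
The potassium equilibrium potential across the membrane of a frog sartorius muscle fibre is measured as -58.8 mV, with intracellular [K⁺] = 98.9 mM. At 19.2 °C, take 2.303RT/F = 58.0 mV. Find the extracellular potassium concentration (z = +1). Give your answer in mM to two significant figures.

Nernst: E = (58.0/1) · log₁₀([out]/[in]), so log₁₀([out]/[in]) = -58.8 × 1 / 58.0 = -1.0138.
[out]/[in] = 10^(-1.0138) = 0.09687.
[out] = 0.09687 × 98.9 = 9.581 mM.

9.6 mM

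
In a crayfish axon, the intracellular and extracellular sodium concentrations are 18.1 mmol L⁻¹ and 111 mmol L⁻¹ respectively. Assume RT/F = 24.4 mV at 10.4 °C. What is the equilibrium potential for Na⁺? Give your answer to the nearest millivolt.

44 mV

E = (24.4/z) · ln([Na⁺]_out/[Na⁺]_in) with z = +1.
= (24.4/1) · ln(111/18.1) = 24.40 · ln(6.133)
= 24.40 · (1.8136) = 44.25 mV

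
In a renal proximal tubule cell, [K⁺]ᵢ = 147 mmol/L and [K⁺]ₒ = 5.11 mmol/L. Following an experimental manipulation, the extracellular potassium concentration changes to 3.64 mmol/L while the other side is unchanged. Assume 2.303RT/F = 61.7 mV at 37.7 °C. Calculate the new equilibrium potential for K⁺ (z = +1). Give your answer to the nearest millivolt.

After the shift: [K⁺]_out = 3.64, [K⁺]_in = 147 mmol/L.
E_new = (61.7/1)·log₁₀(3.64/147) = 61.70 · (-1.6062) = -99.10 mV

-99 mV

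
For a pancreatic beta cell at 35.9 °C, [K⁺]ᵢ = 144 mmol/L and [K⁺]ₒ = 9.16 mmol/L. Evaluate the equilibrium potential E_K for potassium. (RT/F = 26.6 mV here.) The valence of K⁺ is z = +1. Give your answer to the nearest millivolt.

E = (26.6/z) · ln([K⁺]_out/[K⁺]_in) with z = +1.
= (26.6/1) · ln(9.16/144) = 26.60 · ln(0.06361)
= 26.60 · (-2.7550) = -73.28 mV

-73 mV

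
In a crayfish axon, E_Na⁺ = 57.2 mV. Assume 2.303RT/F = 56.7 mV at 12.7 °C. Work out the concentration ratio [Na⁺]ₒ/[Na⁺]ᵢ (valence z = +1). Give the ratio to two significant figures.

10

log₁₀([out]/[in]) = E·z/(56.7) = 57.2 × 1 / 56.7 = 1.0088
[out]/[in] = 10^(1.0088) = 10.21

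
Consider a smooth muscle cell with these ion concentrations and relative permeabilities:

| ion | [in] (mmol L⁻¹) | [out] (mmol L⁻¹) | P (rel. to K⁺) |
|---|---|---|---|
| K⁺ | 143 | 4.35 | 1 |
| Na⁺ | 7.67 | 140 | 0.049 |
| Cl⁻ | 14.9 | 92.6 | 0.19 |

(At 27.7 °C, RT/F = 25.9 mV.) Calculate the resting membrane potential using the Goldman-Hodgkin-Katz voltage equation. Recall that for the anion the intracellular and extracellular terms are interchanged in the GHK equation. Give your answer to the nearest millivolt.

Vm = 25.9 · ln[(Σ P·[cation]ₒ + Σ P·[anion]ᵢ) / (Σ P·[cation]ᵢ + Σ P·[anion]ₒ)]
Numerator = 1×4.35 + 0.049×140 + 0.19×14.9 = 14.04
Denominator = 1×143 + 0.049×7.67 + 0.19×92.6 = 161
Vm = 25.9 · ln(0.087228) = 25.9 × (-2.4392) = -63.18 mV

-63 mV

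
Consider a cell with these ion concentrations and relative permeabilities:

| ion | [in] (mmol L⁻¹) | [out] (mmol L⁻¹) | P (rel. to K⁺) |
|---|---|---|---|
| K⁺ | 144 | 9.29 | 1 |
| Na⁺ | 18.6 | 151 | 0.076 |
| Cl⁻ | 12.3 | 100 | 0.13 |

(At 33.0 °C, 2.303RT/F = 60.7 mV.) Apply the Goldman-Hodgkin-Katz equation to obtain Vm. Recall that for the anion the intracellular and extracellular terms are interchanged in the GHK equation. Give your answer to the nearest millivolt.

-52 mV

Vm = 60.7 · log₁₀[(Σ P·[cation]ₒ + Σ P·[anion]ᵢ) / (Σ P·[cation]ᵢ + Σ P·[anion]ₒ)]
Numerator = 1×9.29 + 0.076×151 + 0.13×12.3 = 22.36
Denominator = 1×144 + 0.076×18.6 + 0.13×100 = 158.4
Vm = 60.7 · log₁₀(0.14118) = 60.7 × (-0.8502) = -51.61 mV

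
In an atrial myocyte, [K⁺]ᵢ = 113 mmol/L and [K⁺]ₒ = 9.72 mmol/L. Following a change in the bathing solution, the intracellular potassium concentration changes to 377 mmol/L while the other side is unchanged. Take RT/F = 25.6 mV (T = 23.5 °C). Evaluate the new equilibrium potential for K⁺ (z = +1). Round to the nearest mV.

-94 mV

After the shift: [K⁺]_out = 9.72, [K⁺]_in = 377 mmol/L.
E_new = (25.6/1)·ln(9.72/377) = 25.60 · (-3.6581) = -93.65 mV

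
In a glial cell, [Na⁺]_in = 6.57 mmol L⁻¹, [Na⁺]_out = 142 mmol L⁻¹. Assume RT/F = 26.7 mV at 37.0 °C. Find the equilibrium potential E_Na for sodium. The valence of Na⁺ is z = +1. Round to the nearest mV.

E = (26.7/z) · ln([Na⁺]_out/[Na⁺]_in) with z = +1.
= (26.7/1) · ln(142/6.57) = 26.70 · ln(21.61)
= 26.70 · (3.0733) = 82.06 mV

82 mV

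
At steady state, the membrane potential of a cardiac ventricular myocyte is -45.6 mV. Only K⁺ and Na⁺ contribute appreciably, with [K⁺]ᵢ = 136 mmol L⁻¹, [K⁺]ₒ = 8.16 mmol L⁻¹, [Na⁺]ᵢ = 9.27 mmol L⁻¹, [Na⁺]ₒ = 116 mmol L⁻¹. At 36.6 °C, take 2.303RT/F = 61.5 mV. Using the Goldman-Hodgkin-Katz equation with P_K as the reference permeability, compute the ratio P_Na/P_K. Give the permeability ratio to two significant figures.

Let α = P_Na/P_K. GHK: Vm = 61.5·log₁₀[(Kₒ + α·Naₒ)/(Kᵢ + α·Naᵢ)].
10^(Vm/61.5) = 10^(-45.6/61.5) = 0.18136
So 0.18136·(Kᵢ + α·Naᵢ) = Kₒ + α·Naₒ → α = (0.18136·136.0 − 8.16) / (116.0 − 0.18136·9.27)
α = (24.66 − 8.16) / (116.0 − 1.681) = 16.5/114.3 = 0.1444

0.14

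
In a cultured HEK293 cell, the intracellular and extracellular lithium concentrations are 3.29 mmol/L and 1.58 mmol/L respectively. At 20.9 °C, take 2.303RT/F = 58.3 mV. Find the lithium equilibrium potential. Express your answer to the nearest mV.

-19 mV

E = (58.3/z) · log₁₀([Li⁺]_out/[Li⁺]_in) with z = +1.
= (58.3/1) · log₁₀(1.58/3.29) = 58.30 · log₁₀(0.4802)
= 58.30 · (-0.3185) = -18.57 mV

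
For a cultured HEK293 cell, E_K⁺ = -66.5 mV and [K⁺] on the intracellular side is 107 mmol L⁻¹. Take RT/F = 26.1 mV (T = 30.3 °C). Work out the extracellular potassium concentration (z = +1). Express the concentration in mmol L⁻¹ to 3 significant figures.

8.37 mmol L⁻¹

Nernst: E = (26.1/1) · ln([out]/[in]), so ln([out]/[in]) = -66.5 × 1 / 26.1 = -2.5479.
[out]/[in] = e^(-2.5479) = 0.07825.
[out] = 0.07825 × 107 = 8.372 mmol L⁻¹.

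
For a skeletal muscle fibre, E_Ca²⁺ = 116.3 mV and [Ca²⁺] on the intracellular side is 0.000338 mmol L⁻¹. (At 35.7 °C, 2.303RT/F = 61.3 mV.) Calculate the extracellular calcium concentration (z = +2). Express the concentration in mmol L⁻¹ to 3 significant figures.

2.11 mmol L⁻¹

Nernst: E = (61.3/2) · log₁₀([out]/[in]), so log₁₀([out]/[in]) = 116.3 × 2 / 61.3 = 3.7945.
[out]/[in] = 10^(3.7945) = 6230.
[out] = 6230 × 0.000338 = 2.106 mmol L⁻¹.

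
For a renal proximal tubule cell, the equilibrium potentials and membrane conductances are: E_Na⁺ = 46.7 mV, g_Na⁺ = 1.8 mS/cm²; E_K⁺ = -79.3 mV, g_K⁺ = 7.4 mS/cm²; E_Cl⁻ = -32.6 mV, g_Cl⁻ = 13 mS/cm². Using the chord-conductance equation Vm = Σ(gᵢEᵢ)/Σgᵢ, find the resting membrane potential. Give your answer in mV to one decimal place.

Σ gᵢEᵢ = 1.8·(46.7) + 7.4·(-79.3) + 13·(-32.6) = -926.56
Σ gᵢ = 1.8 + 7.4 + 13 = 22.2
Vm = -926.56 / 22.2 = -41.74 mV

-41.7 mV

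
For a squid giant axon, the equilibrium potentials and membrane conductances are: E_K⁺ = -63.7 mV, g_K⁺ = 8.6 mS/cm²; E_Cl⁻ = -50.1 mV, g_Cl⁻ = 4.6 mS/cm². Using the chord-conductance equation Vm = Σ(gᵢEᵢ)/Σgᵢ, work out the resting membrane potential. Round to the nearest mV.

-59 mV

Σ gᵢEᵢ = 8.6·(-63.7) + 4.6·(-50.1) = -778.28
Σ gᵢ = 8.6 + 4.6 = 13.2
Vm = -778.28 / 13.2 = -58.96 mV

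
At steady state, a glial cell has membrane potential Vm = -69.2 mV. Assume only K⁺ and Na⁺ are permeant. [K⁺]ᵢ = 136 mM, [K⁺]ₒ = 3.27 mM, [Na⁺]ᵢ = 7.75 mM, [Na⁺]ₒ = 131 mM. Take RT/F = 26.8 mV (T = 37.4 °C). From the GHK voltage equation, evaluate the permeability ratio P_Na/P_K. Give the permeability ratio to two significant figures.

0.054

Let α = P_Na/P_K. GHK: Vm = 26.8·ln[(Kₒ + α·Naₒ)/(Kᵢ + α·Naᵢ)].
e^(Vm/26.8) = e^(-69.2/26.8) = 0.075616
So 0.075616·(Kᵢ + α·Naᵢ) = Kₒ + α·Naₒ → α = (0.075616·136.0 − 3.27) / (131.0 − 0.075616·7.75)
α = (10.28 − 3.27) / (131.0 − 0.586) = 7.014/130.4 = 0.05378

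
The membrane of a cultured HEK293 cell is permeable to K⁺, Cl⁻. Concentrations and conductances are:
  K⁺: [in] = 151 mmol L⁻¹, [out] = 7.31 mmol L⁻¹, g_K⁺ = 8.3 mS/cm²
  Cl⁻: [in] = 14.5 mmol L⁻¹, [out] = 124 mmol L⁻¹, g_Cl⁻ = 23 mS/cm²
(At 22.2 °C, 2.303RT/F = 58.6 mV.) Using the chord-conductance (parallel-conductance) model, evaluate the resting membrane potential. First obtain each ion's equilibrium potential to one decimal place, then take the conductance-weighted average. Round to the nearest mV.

E_K⁺ = (58.6/1)·log₁₀(7.31/151) = -77.1 mV
E_Cl⁻ = (58.6/-1)·log₁₀(124/14.5) = -54.6 mV
Vm = (Σ gᵢEᵢ)/(Σ gᵢ) = (8.3·-77.1 + 23·-54.6) / (8.3 + 23)
= -1895.73 / 31.3 = -60.57 mV

-61 mV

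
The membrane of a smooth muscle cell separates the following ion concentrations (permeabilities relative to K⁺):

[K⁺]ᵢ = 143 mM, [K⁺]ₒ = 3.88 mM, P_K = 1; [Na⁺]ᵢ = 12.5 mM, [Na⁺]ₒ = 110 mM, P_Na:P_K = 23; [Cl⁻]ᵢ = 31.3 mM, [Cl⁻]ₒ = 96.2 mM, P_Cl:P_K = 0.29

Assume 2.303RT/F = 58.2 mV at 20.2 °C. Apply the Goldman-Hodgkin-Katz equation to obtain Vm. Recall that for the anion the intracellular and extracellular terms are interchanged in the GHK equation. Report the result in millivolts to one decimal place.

43.3 mV

Vm = 58.2 · log₁₀[(Σ P·[cation]ₒ + Σ P·[anion]ᵢ) / (Σ P·[cation]ᵢ + Σ P·[anion]ₒ)]
Numerator = 1×3.88 + 23×110 + 0.29×31.3 = 2543
Denominator = 1×143 + 23×12.5 + 0.29×96.2 = 458.4
Vm = 58.2 · log₁₀(5.5475) = 58.2 × (0.7441) = 43.31 mV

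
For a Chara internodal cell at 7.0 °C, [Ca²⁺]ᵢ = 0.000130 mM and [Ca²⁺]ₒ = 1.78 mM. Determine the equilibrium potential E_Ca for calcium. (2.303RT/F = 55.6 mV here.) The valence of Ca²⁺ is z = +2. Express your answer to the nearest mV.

E = (55.6/z) · log₁₀([Ca²⁺]_out/[Ca²⁺]_in) with z = +2.
= (55.6/2) · log₁₀(1.78/0.000130) = 27.80 · log₁₀(1.369e+04)
= 27.80 · (4.1365) = 114.99 mV

115 mV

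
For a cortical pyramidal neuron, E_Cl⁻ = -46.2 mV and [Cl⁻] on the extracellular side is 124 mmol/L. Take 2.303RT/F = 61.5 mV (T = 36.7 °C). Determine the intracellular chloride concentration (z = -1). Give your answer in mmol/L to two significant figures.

22 mmol/L

Nernst: E = (61.5/-1) · log₁₀([out]/[in]), so log₁₀([out]/[in]) = -46.2 × -1 / 61.5 = 0.7512.
[out]/[in] = 10^(0.7512) = 5.639.
[in] = 124 / 5.639 = 21.99 mmol/L.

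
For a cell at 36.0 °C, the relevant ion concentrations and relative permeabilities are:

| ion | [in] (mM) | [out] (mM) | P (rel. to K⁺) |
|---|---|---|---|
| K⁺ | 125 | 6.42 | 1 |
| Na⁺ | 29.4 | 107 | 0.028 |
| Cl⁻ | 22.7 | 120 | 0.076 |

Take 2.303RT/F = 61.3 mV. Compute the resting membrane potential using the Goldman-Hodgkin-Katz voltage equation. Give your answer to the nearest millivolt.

-66 mV

Vm = 61.3 · log₁₀[(Σ P·[cation]ₒ + Σ P·[anion]ᵢ) / (Σ P·[cation]ᵢ + Σ P·[anion]ₒ)]
Numerator = 1×6.42 + 0.028×107 + 0.076×22.7 = 11.14
Denominator = 1×125 + 0.028×29.4 + 0.076×120 = 134.9
Vm = 61.3 · log₁₀(0.082562) = 61.3 × (-1.0832) = -66.40 mV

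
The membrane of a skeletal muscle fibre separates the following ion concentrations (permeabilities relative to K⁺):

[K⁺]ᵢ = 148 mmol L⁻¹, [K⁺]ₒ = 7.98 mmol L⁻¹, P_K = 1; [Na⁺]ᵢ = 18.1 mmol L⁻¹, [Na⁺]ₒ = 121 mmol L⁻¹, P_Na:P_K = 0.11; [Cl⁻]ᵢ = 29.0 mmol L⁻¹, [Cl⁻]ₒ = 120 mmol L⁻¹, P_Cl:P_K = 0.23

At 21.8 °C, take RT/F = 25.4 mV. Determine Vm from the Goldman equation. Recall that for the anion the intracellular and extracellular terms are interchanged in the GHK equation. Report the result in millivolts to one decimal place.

Vm = 25.4 · ln[(Σ P·[cation]ₒ + Σ P·[anion]ᵢ) / (Σ P·[cation]ᵢ + Σ P·[anion]ₒ)]
Numerator = 1×7.98 + 0.11×121 + 0.23×29.0 = 27.96
Denominator = 1×148 + 0.11×18.1 + 0.23×120 = 177.6
Vm = 25.4 · ln(0.15744) = 25.4 × (-1.8487) = -46.96 mV

-47.0 mV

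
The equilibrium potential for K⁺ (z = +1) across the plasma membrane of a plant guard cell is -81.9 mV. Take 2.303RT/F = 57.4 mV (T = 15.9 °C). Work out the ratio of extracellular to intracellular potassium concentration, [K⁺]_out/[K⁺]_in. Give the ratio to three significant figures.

log₁₀([out]/[in]) = E·z/(57.4) = -81.9 × 1 / 57.4 = -1.4268
[out]/[in] = 10^(-1.4268) = 0.03743

0.0374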